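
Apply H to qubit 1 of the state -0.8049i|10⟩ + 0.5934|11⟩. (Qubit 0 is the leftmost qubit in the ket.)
(0.4196 - 0.5692i)|10⟩ + (-0.4196 - 0.5692i)|11⟩

H on qubit 1 mixes each pair of kets that differ only in qubit 1: amplitudes (a, b) of (|…0…⟩, |…1…⟩) become ((a + b)/√2, (a − b)/√2). Kets absent from the input have amplitude 0.
(|10⟩, |11⟩): (a, b) = (-0.8049i, 0.5934) → ((0.4196 - 0.5692i), (-0.4196 - 0.5692i))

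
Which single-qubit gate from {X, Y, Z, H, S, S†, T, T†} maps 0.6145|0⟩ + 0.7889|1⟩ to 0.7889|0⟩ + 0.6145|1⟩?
X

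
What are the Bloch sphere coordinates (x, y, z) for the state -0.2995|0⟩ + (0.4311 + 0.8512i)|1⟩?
(-0.2582, -0.5099, -0.8207)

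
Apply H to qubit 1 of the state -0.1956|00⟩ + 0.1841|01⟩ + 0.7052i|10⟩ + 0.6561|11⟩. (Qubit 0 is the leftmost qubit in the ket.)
-0.008132|00⟩ - 0.2685|01⟩ + (0.4639 + 0.4987i)|10⟩ + (-0.4639 + 0.4987i)|11⟩

H on qubit 1 mixes each pair of kets that differ only in qubit 1: amplitudes (a, b) of (|…0…⟩, |…1…⟩) become ((a + b)/√2, (a − b)/√2). Kets absent from the input have amplitude 0.
(|00⟩, |01⟩): (a, b) = (-0.1956, 0.1841) → (-0.008132, -0.2685)
(|10⟩, |11⟩): (a, b) = (0.7052i, 0.6561) → ((0.4639 + 0.4987i), (-0.4639 + 0.4987i))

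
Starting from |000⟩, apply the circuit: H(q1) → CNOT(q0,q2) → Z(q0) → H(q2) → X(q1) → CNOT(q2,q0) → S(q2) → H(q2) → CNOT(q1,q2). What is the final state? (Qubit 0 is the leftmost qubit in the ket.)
1/√8|000⟩ + 1/√8|001⟩ + 1/√8|010⟩ + 1/√8|011⟩ + (1/√8)i|100⟩ - (1/√8)i|101⟩ - (1/√8)i|110⟩ + (1/√8)i|111⟩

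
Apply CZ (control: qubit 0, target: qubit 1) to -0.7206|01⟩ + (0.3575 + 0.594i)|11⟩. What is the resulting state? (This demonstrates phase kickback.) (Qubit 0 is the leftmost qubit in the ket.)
-0.7206|01⟩ + (-0.3575 - 0.594i)|11⟩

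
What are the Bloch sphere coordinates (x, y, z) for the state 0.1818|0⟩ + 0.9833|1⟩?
(0.3575, 0, -0.9338)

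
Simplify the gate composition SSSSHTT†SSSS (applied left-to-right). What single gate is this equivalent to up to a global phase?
H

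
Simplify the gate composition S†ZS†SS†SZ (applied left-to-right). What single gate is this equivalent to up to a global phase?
S†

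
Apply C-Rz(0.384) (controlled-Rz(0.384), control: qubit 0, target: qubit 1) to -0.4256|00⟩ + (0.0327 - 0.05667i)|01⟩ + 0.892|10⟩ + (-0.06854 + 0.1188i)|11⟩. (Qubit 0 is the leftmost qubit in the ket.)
-0.4256|00⟩ + (0.0327 - 0.05667i)|01⟩ + (0.8756 - 0.1702i)|10⟩ + (-0.08995 + 0.1035i)|11⟩

C-Rz(0.384) leaves the control-|0⟩ kets |00⟩, |01⟩ unchanged and applies Rz(0.384) to qubit 1 on the control-|1⟩ pair (|10⟩, |11⟩).
Rz(0.384) = [[e^(−iθ/2), 0], [0, e^(iθ/2)]] with e^(±iθ/2) = cos(θ/2) ± i·sin(θ/2); θ = 0.384, cos(θ/2) ≈ 0.981625, sin(θ/2) ≈ 0.190823.
With a = amp(|10⟩) = 0.892 and b = amp(|11⟩) = (-0.06854 + 0.1188i):
new amp(|10⟩) = (0.981625 - 0.190823i)·a = (0.8756 - 0.1702i)
new amp(|11⟩) = (0.981625 + 0.190823i)·b = (-0.08995 + 0.1035i)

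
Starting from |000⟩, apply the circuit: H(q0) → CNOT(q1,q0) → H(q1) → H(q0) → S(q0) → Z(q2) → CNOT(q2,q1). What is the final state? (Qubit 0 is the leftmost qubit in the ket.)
1/√2|000⟩ + 1/√2|010⟩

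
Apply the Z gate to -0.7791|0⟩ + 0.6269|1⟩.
-0.7791|0⟩ - 0.6269|1⟩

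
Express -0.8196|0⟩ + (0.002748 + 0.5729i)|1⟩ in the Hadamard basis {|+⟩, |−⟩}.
(-0.5776 + 0.4051i)|+⟩ + (-0.5815 - 0.4051i)|−⟩

With |ψ⟩ = α|0⟩ + β|1⟩, the Hadamard-basis coefficients are ⟨+|ψ⟩ = (α + β)/√2 and ⟨−|ψ⟩ = (α − β)/√2.
Here α = -0.8196, β = (0.002748 + 0.5729i): (α + β)/√2 = (-0.5776 + 0.4051i), (α − β)/√2 = (-0.5815 - 0.4051i).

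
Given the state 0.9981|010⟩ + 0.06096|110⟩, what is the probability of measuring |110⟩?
0.003716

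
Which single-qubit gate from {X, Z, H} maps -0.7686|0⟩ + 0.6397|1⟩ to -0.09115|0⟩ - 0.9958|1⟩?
H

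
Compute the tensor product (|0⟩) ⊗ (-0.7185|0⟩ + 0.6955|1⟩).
-0.7185|00⟩ + 0.6955|01⟩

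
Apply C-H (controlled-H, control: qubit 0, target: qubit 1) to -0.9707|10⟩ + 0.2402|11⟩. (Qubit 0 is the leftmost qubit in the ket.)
-0.5165|10⟩ - 0.8562|11⟩

C-H leaves the control-|0⟩ kets |00⟩, |01⟩ unchanged and applies H to qubit 1 on the control-|1⟩ pair (|10⟩, |11⟩).
H = [[1/√2, 1/√2], [1/√2, -1/√2]].
With a = amp(|10⟩) = -0.9707 and b = amp(|11⟩) = 0.2402:
new amp(|10⟩) = (1/√2)·a + (1/√2)·b = -0.5165
new amp(|11⟩) = (1/√2)·a + (-1/√2)·b = -0.8562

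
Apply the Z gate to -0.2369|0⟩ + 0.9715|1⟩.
-0.2369|0⟩ - 0.9715|1⟩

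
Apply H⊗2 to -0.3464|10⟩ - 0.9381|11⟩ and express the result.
-0.6423|00⟩ + 0.2959|01⟩ + 0.6423|10⟩ - 0.2959|11⟩

H⊗2 gives amp(|y⟩) = (1/2) Σ_x (−1)^(x·y) amp(|x⟩), where x·y is the number of positions in which both x and y have a 1.
|00⟩: (-0.3464 - 0.9381)/2 = -0.6423
|01⟩: (-0.3464 + 0.9381)/2 = 0.2959
|10⟩: (0.3464 + 0.9381)/2 = 0.6423
|11⟩: (0.3464 - 0.9381)/2 = -0.2959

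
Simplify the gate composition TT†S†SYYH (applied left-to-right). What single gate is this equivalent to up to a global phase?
H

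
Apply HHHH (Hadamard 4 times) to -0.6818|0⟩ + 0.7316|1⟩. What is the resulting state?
-0.6818|0⟩ + 0.7316|1⟩

H² = I, so an even number of Hadamards cancels: H^4 = I and the state is unchanged.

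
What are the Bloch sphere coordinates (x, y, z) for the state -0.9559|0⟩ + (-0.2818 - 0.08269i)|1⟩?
(0.5387, 0.1581, 0.8275)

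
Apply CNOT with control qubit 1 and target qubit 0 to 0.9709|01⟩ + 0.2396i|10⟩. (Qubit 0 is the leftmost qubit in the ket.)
0.2396i|10⟩ + 0.9709|11⟩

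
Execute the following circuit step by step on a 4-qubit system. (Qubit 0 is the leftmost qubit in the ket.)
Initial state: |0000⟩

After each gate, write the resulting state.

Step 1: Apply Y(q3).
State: i|0001⟩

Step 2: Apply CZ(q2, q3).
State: i|0001⟩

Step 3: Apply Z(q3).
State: -i|0001⟩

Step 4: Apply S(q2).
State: -i|0001⟩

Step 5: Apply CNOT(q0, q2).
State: -i|0001⟩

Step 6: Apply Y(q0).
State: |1001⟩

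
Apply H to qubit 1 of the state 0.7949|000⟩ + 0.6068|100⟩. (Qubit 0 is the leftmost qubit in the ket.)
0.5621|000⟩ + 0.5621|010⟩ + 0.4291|100⟩ + 0.4291|110⟩

H on qubit 1 mixes each pair of kets that differ only in qubit 1: amplitudes (a, b) of (|…0…⟩, |…1…⟩) become ((a + b)/√2, (a − b)/√2). Kets absent from the input have amplitude 0.
(|000⟩, |010⟩): (a, b) = (0.7949, 0) → (0.5621, 0.5621)
(|100⟩, |110⟩): (a, b) = (0.6068, 0) → (0.4291, 0.4291)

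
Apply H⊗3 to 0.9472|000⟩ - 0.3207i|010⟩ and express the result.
(0.3349 - 0.1134i)|000⟩ + (0.3349 - 0.1134i)|001⟩ + (0.3349 + 0.1134i)|010⟩ + (0.3349 + 0.1134i)|011⟩ + (0.3349 - 0.1134i)|100⟩ + (0.3349 - 0.1134i)|101⟩ + (0.3349 + 0.1134i)|110⟩ + (0.3349 + 0.1134i)|111⟩

H⊗3 gives amp(|y⟩) = (1/2√2) Σ_x (−1)^(x·y) amp(|x⟩), where x·y is the number of positions in which both x and y have a 1.
|000⟩: (0.9472 - 0.3207i)/(2√2) = (0.3349 - 0.1134i)
|001⟩: (0.9472 - 0.3207i)/(2√2) = (0.3349 - 0.1134i)
|010⟩: (0.9472 + 0.3207i)/(2√2) = (0.3349 + 0.1134i)
|011⟩: (0.9472 + 0.3207i)/(2√2) = (0.3349 + 0.1134i)
|100⟩: (0.9472 - 0.3207i)/(2√2) = (0.3349 - 0.1134i)
|101⟩: (0.9472 - 0.3207i)/(2√2) = (0.3349 - 0.1134i)
|110⟩: (0.9472 + 0.3207i)/(2√2) = (0.3349 + 0.1134i)
|111⟩: (0.9472 + 0.3207i)/(2√2) = (0.3349 + 0.1134i)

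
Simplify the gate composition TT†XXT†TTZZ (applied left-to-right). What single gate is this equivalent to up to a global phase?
T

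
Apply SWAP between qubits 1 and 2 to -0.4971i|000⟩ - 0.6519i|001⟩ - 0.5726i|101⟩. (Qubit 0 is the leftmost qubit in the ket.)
-0.4971i|000⟩ - 0.6519i|010⟩ - 0.5726i|110⟩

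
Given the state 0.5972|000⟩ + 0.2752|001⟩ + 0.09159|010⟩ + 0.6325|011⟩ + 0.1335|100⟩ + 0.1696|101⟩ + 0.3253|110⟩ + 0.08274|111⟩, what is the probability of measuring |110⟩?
0.1058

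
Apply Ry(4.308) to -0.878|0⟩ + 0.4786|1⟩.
0.08403|0⟩ - 0.9964|1⟩

Ry(4.308) = [[cos(θ/2), −sin(θ/2)], [sin(θ/2), cos(θ/2)]]; θ = 4.308, cos(θ/2) ≈ -0.550701, sin(θ/2) ≈ 0.834703.
With a = amp(|0⟩) = -0.878 and b = amp(|1⟩) = 0.4786:
new amp(|0⟩) = (-0.550701)·a + (-0.834703)·b = 0.08403
new amp(|1⟩) = (0.834703)·a + (-0.550701)·b = -0.9964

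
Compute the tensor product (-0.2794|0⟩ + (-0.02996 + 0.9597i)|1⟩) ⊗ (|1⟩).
-0.2794|01⟩ + (-0.02996 + 0.9597i)|11⟩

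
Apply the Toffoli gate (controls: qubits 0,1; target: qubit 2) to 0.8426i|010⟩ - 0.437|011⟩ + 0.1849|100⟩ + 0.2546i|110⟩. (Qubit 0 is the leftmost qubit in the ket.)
0.8426i|010⟩ - 0.437|011⟩ + 0.1849|100⟩ + 0.2546i|111⟩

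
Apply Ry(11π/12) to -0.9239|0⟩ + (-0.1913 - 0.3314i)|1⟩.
(0.06907 + 0.3286i)|0⟩ + (-0.941 - 0.04326i)|1⟩

Ry(11π/12) = [[cos(θ/2), −sin(θ/2)], [sin(θ/2), cos(θ/2)]]; θ = 11π/12, cos(θ/2) ≈ 0.130526, sin(θ/2) ≈ 0.991445.
With a = amp(|0⟩) = -0.9239 and b = amp(|1⟩) = (-0.1913 - 0.3314i):
new amp(|0⟩) = (0.130526)·a + (-0.991445)·b = (0.06907 + 0.3286i)
new amp(|1⟩) = (0.991445)·a + (0.130526)·b = (-0.941 - 0.04326i)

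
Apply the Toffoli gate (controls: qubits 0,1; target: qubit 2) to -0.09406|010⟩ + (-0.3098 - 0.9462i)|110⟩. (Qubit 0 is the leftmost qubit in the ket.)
-0.09406|010⟩ + (-0.3098 - 0.9462i)|111⟩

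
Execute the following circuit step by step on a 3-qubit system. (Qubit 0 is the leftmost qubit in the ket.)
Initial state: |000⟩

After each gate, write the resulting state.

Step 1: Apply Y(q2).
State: i|001⟩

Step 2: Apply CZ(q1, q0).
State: i|001⟩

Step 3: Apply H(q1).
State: (1/√2)i|001⟩ + (1/√2)i|011⟩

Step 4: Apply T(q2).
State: (-1/2 + (1/2)i)|001⟩ + (-1/2 + (1/2)i)|011⟩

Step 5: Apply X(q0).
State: (-1/2 + (1/2)i)|101⟩ + (-1/2 + (1/2)i)|111⟩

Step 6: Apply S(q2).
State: (-1/2 - (1/2)i)|101⟩ + (-1/2 - (1/2)i)|111⟩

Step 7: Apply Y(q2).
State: (-1/2 + (1/2)i)|100⟩ + (-1/2 + (1/2)i)|110⟩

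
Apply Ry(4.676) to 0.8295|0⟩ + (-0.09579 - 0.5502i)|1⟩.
(-0.5068 + 0.3961i)|0⟩ + (0.6636 + 0.3819i)|1⟩

Ry(4.676) = [[cos(θ/2), −sin(θ/2)], [sin(θ/2), cos(θ/2)]]; θ = 4.676, cos(θ/2) ≈ -0.694125, sin(θ/2) ≈ 0.719854.
With a = amp(|0⟩) = 0.8295 and b = amp(|1⟩) = (-0.09579 - 0.5502i):
new amp(|0⟩) = (-0.694125)·a + (-0.719854)·b = (-0.5068 + 0.3961i)
new amp(|1⟩) = (0.719854)·a + (-0.694125)·b = (0.6636 + 0.3819i)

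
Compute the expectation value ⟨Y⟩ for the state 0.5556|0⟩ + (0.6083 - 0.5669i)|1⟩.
-0.6299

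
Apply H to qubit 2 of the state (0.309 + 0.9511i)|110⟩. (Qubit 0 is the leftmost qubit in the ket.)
(0.2185 + 0.6725i)|110⟩ + (0.2185 + 0.6725i)|111⟩

H on qubit 2 mixes each pair of kets that differ only in qubit 2: amplitudes (a, b) of (|…0…⟩, |…1…⟩) become ((a + b)/√2, (a − b)/√2). Kets absent from the input have amplitude 0.
(|110⟩, |111⟩): (a, b) = ((0.309 + 0.9511i), 0) → ((0.2185 + 0.6725i), (0.2185 + 0.6725i))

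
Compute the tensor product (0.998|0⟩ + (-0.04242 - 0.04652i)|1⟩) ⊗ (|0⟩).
0.998|00⟩ + (-0.04242 - 0.04652i)|10⟩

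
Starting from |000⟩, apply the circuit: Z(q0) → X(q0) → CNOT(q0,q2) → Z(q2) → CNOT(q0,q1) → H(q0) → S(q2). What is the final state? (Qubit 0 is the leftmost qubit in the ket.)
-(1/√2)i|011⟩ + (1/√2)i|111⟩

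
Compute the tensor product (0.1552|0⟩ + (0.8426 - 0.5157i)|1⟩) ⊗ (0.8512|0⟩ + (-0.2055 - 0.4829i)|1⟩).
0.1321|00⟩ + (-0.03189 - 0.07495i)|01⟩ + (0.7172 - 0.439i)|10⟩ + (-0.4222 - 0.3009i)|11⟩

amp(|b₁b₂…⟩) = product of the factor amplitudes for bits b₁, b₂, …; only kets whose every factor amplitude is nonzero survive.
|00⟩: (0.1552)(0.8512) = 0.1321
|01⟩: (0.1552)(-0.2055 - 0.4829i) = (-0.03189 - 0.07495i)
|10⟩: (0.8426 - 0.5157i)(0.8512) = (0.7172 - 0.439i)
|11⟩: (0.8426 - 0.5157i)(-0.2055 - 0.4829i) = (-0.4222 - 0.3009i)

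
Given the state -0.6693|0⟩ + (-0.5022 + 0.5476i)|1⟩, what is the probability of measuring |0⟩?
0.448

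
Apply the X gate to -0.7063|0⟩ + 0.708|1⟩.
0.708|0⟩ - 0.7063|1⟩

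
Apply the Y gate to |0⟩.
i|1⟩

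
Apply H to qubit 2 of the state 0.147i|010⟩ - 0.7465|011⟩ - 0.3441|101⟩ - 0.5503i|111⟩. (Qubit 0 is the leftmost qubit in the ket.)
(-0.5279 + 0.1039i)|010⟩ + (0.5279 + 0.1039i)|011⟩ - 0.2433|100⟩ + 0.2433|101⟩ - 0.3891i|110⟩ + 0.3891i|111⟩

H on qubit 2 mixes each pair of kets that differ only in qubit 2: amplitudes (a, b) of (|…0…⟩, |…1…⟩) become ((a + b)/√2, (a − b)/√2). Kets absent from the input have amplitude 0.
(|010⟩, |011⟩): (a, b) = (0.147i, -0.7465) → ((-0.5279 + 0.1039i), (0.5279 + 0.1039i))
(|100⟩, |101⟩): (a, b) = (0, -0.3441) → (-0.2433, 0.2433)
(|110⟩, |111⟩): (a, b) = (0, -0.5503i) → (-0.3891i, 0.3891i)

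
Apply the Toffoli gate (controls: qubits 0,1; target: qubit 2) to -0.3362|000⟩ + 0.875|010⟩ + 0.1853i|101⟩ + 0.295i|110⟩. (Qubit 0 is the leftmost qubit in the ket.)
-0.3362|000⟩ + 0.875|010⟩ + 0.1853i|101⟩ + 0.295i|111⟩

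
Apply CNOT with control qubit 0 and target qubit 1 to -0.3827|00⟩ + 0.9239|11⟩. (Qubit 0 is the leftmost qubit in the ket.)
-0.3827|00⟩ + 0.9239|10⟩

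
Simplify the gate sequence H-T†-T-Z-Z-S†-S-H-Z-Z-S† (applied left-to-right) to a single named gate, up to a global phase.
S†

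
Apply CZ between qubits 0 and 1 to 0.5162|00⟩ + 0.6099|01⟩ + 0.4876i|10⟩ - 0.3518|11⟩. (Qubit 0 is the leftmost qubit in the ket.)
0.5162|00⟩ + 0.6099|01⟩ + 0.4876i|10⟩ + 0.3518|11⟩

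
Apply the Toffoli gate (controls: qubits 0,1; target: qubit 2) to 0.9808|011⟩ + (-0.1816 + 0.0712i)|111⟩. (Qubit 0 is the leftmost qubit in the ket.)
0.9808|011⟩ + (-0.1816 + 0.0712i)|110⟩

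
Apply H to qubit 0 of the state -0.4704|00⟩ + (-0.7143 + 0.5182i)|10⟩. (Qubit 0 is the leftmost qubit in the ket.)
(-0.8377 + 0.3664i)|00⟩ + (0.1725 - 0.3664i)|10⟩

H on qubit 0 mixes each pair of kets that differ only in qubit 0: amplitudes (a, b) of (|…0…⟩, |…1…⟩) become ((a + b)/√2, (a − b)/√2). Kets absent from the input have amplitude 0.
(|00⟩, |10⟩): (a, b) = (-0.4704, (-0.7143 + 0.5182i)) → ((-0.8377 + 0.3664i), (0.1725 - 0.3664i))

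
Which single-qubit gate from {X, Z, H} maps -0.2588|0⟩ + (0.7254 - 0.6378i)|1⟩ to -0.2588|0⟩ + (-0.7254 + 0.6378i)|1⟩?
Z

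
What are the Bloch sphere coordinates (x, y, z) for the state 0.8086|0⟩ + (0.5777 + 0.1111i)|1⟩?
(0.9343, 0.1797, 0.3078)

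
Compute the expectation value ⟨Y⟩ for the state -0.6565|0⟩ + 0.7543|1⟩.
0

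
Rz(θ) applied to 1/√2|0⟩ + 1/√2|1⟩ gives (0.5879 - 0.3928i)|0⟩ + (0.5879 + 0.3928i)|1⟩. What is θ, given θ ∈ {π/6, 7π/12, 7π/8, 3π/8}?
3π/8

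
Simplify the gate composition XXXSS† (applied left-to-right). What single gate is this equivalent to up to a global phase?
X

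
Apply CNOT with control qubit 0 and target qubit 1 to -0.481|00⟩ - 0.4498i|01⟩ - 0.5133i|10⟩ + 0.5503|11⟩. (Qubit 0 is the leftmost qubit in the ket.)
-0.481|00⟩ - 0.4498i|01⟩ + 0.5503|10⟩ - 0.5133i|11⟩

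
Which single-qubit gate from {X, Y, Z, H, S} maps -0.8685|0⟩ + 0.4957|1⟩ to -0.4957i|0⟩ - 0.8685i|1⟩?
Y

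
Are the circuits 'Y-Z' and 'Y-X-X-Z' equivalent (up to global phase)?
Yes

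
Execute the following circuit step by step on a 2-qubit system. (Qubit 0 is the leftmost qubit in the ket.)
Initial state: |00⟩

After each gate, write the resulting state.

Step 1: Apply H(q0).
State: 1/√2|00⟩ + 1/√2|10⟩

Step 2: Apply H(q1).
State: 1/2|00⟩ + 1/2|01⟩ + 1/2|10⟩ + 1/2|11⟩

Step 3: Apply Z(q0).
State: 1/2|00⟩ + 1/2|01⟩ - 1/2|10⟩ - 1/2|11⟩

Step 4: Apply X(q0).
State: -1/2|00⟩ - 1/2|01⟩ + 1/2|10⟩ + 1/2|11⟩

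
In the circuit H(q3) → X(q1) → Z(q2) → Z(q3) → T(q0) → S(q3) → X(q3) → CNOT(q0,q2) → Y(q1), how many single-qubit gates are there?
8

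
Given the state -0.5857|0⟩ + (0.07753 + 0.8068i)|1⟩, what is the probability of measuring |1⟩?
0.6569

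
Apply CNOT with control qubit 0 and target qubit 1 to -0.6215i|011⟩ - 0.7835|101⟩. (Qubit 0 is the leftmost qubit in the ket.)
-0.6215i|011⟩ - 0.7835|111⟩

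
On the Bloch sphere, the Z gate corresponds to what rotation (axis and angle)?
Rotation by π around the z-axis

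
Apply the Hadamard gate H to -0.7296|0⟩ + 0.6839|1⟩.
-0.03231|0⟩ - 0.9995|1⟩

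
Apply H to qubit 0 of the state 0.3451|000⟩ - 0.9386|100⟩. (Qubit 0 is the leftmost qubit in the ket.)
-0.4197|000⟩ + 0.9077|100⟩

H on qubit 0 mixes each pair of kets that differ only in qubit 0: amplitudes (a, b) of (|…0…⟩, |…1…⟩) become ((a + b)/√2, (a − b)/√2). Kets absent from the input have amplitude 0.
(|000⟩, |100⟩): (a, b) = (0.3451, -0.9386) → (-0.4197, 0.9077)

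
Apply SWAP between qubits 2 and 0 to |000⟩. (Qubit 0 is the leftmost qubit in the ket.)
|000⟩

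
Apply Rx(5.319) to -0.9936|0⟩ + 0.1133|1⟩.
(0.8804 - 0.05253i)|0⟩ + (-0.1004 + 0.4607i)|1⟩

Rx(5.319) = [[cos(θ/2), −i·sin(θ/2)], [−i·sin(θ/2), cos(θ/2)]]; θ = 5.319, cos(θ/2) ≈ -0.886027, sin(θ/2) ≈ 0.463634.
With a = amp(|0⟩) = -0.9936 and b = amp(|1⟩) = 0.1133:
new amp(|0⟩) = (-0.886027)·a + (-0.463634i)·b = (0.8804 - 0.05253i)
new amp(|1⟩) = (-0.463634i)·a + (-0.886027)·b = (-0.1004 + 0.4607i)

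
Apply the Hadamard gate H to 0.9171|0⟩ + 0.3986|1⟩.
0.9303|0⟩ + 0.3666|1⟩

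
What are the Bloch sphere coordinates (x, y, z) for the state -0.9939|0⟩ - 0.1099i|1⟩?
(0, 0.2185, 0.9758)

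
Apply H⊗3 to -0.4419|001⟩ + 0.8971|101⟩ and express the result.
0.1609|000⟩ - 0.1609|001⟩ + 0.1609|010⟩ - 0.1609|011⟩ - 0.4734|100⟩ + 0.4734|101⟩ - 0.4734|110⟩ + 0.4734|111⟩

H⊗3 gives amp(|y⟩) = (1/2√2) Σ_x (−1)^(x·y) amp(|x⟩), where x·y is the number of positions in which both x and y have a 1.
|000⟩: (-0.4419 + 0.8971)/(2√2) = 0.1609
|001⟩: (0.4419 - 0.8971)/(2√2) = -0.1609
|010⟩: (-0.4419 + 0.8971)/(2√2) = 0.1609
|011⟩: (0.4419 - 0.8971)/(2√2) = -0.1609
|100⟩: (-0.4419 - 0.8971)/(2√2) = -0.4734
|101⟩: (0.4419 + 0.8971)/(2√2) = 0.4734
|110⟩: (-0.4419 - 0.8971)/(2√2) = -0.4734
|111⟩: (0.4419 + 0.8971)/(2√2) = 0.4734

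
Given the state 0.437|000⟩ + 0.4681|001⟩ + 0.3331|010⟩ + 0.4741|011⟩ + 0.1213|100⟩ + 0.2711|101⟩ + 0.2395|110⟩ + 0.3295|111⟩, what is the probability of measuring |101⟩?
0.0735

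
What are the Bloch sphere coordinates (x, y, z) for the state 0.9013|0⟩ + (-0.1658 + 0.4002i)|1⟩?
(-0.2989, 0.7214, 0.6247)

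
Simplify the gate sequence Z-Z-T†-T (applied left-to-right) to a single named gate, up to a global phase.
I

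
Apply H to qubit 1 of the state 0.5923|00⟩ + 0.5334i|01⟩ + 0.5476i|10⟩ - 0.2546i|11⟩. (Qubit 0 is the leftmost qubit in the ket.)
(0.4188 + 0.3772i)|00⟩ + (0.4188 - 0.3772i)|01⟩ + 0.2072i|10⟩ + 0.5672i|11⟩

H on qubit 1 mixes each pair of kets that differ only in qubit 1: amplitudes (a, b) of (|…0…⟩, |…1…⟩) become ((a + b)/√2, (a − b)/√2). Kets absent from the input have amplitude 0.
(|00⟩, |01⟩): (a, b) = (0.5923, 0.5334i) → ((0.4188 + 0.3772i), (0.4188 - 0.3772i))
(|10⟩, |11⟩): (a, b) = (0.5476i, -0.2546i) → (0.2072i, 0.5672i)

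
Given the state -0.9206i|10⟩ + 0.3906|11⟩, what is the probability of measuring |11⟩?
0.1526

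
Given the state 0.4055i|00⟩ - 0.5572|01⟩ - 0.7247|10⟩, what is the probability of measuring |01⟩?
0.3105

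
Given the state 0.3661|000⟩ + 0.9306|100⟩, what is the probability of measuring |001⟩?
0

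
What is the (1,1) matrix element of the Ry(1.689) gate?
0.6641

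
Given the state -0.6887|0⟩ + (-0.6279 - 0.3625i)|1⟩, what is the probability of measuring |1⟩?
0.5257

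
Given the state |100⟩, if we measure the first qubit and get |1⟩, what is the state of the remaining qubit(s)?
|00⟩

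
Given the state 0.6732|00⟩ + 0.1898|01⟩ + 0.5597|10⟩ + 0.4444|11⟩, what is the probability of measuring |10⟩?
0.3133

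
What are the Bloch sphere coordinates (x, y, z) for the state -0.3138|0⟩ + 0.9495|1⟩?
(-0.5959, 0, -0.8031)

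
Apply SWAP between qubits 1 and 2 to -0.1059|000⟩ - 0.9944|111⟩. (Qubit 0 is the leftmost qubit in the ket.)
-0.1059|000⟩ - 0.9944|111⟩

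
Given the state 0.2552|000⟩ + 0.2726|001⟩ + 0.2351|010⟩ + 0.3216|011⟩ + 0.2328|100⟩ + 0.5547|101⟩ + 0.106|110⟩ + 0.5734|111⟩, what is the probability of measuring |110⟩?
0.01124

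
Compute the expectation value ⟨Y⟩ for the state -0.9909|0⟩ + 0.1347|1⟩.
0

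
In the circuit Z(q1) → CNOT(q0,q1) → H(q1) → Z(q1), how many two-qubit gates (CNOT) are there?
1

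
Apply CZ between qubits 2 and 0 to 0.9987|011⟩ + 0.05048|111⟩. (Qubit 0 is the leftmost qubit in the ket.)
0.9987|011⟩ - 0.05048|111⟩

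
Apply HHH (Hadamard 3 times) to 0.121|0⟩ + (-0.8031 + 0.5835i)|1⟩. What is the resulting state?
(-0.4823 + 0.4126i)|0⟩ + (0.6534 - 0.4126i)|1⟩

H² = I, so H^3 = H: a single Hadamard. With (a, b) = (0.121, (-0.8031 + 0.5835i)), H gives ((a + b)/√2, (a − b)/√2) = ((-0.4823 + 0.4126i), (0.6534 - 0.4126i)).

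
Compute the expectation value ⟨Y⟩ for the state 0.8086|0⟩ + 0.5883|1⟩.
0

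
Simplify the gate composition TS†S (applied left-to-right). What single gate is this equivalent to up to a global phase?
T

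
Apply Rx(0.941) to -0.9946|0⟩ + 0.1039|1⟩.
(-0.8865 - 0.0471i)|0⟩ + (0.09261 + 0.4509i)|1⟩

Rx(0.941) = [[cos(θ/2), −i·sin(θ/2)], [−i·sin(θ/2), cos(θ/2)]]; θ = 0.941, cos(θ/2) ≈ 0.891342, sin(θ/2) ≈ 0.453332.
With a = amp(|0⟩) = -0.9946 and b = amp(|1⟩) = 0.1039:
new amp(|0⟩) = (0.891342)·a + (-0.453332i)·b = (-0.8865 - 0.0471i)
new amp(|1⟩) = (-0.453332i)·a + (0.891342)·b = (0.09261 + 0.4509i)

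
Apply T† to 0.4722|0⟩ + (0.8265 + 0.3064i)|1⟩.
0.4722|0⟩ + (0.8011 - 0.3678i)|1⟩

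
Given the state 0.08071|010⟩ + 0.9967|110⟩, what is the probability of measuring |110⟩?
0.9934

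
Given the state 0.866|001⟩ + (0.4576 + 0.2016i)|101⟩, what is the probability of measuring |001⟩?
0.75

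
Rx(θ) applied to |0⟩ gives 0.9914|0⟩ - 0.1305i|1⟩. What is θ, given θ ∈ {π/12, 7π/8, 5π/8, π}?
π/12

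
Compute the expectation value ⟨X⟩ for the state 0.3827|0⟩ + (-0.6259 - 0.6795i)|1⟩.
-0.4791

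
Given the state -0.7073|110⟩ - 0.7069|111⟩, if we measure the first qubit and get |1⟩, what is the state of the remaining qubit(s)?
-0.7073|10⟩ - 0.7069|11⟩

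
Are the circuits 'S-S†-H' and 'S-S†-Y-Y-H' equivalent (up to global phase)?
Yes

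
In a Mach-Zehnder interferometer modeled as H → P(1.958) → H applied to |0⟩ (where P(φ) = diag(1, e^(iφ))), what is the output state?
(0.3112 + 0.463i)|0⟩ + (0.6888 - 0.463i)|1⟩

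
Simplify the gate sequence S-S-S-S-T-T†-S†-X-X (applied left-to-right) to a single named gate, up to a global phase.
S†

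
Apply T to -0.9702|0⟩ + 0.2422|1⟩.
-0.9702|0⟩ + (0.1713 + 0.1713i)|1⟩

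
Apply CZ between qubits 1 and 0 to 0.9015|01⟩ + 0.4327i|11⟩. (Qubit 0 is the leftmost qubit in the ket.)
0.9015|01⟩ - 0.4327i|11⟩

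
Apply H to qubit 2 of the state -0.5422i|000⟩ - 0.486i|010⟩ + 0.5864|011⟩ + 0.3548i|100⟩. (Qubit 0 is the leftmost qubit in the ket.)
-0.3834i|000⟩ - 0.3834i|001⟩ + (0.4146 - 0.3437i)|010⟩ + (-0.4146 - 0.3437i)|011⟩ + 0.2509i|100⟩ + 0.2509i|101⟩

H on qubit 2 mixes each pair of kets that differ only in qubit 2: amplitudes (a, b) of (|…0…⟩, |…1…⟩) become ((a + b)/√2, (a − b)/√2). Kets absent from the input have amplitude 0.
(|000⟩, |001⟩): (a, b) = (-0.5422i, 0) → (-0.3834i, -0.3834i)
(|010⟩, |011⟩): (a, b) = (-0.486i, 0.5864) → ((0.4146 - 0.3437i), (-0.4146 - 0.3437i))
(|100⟩, |101⟩): (a, b) = (0.3548i, 0) → (0.2509i, 0.2509i)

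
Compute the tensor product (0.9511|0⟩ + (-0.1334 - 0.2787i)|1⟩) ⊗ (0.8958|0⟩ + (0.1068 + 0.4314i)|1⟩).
0.852|00⟩ + (0.1016 + 0.4103i)|01⟩ + (-0.1195 - 0.2497i)|10⟩ + (0.106 - 0.08731i)|11⟩

amp(|b₁b₂…⟩) = product of the factor amplitudes for bits b₁, b₂, …; only kets whose every factor amplitude is nonzero survive.
|00⟩: (0.9511)(0.8958) = 0.852
|01⟩: (0.9511)(0.1068 + 0.4314i) = (0.1016 + 0.4103i)
|10⟩: (-0.1334 - 0.2787i)(0.8958) = (-0.1195 - 0.2497i)
|11⟩: (-0.1334 - 0.2787i)(0.1068 + 0.4314i) = (0.106 - 0.08731i)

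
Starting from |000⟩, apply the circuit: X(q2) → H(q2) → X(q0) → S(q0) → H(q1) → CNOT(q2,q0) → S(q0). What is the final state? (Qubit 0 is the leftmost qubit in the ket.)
-(1/2)i|001⟩ - (1/2)i|011⟩ - 1/2|100⟩ - 1/2|110⟩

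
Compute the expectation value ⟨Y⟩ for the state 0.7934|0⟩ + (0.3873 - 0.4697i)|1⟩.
-0.7453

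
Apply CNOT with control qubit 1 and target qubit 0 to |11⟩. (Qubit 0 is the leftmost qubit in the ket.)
|01⟩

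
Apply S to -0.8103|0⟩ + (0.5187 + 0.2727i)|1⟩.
-0.8103|0⟩ + (-0.2727 + 0.5187i)|1⟩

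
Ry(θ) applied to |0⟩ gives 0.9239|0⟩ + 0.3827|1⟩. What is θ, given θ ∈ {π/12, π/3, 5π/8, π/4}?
π/4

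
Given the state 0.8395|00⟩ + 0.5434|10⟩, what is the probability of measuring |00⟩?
0.7048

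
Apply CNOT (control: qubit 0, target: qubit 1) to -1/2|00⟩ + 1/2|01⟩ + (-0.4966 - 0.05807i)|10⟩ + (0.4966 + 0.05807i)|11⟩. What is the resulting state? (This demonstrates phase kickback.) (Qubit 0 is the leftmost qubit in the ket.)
-1/2|00⟩ + 1/2|01⟩ + (0.4966 + 0.05807i)|10⟩ + (-0.4966 - 0.05807i)|11⟩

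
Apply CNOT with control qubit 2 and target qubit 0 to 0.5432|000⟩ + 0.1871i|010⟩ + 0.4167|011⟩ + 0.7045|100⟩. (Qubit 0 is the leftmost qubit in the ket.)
0.5432|000⟩ + 0.1871i|010⟩ + 0.7045|100⟩ + 0.4167|111⟩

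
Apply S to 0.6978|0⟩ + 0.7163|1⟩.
0.6978|0⟩ + 0.7163i|1⟩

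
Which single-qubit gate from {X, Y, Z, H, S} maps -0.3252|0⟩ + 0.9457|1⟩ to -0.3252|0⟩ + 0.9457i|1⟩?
S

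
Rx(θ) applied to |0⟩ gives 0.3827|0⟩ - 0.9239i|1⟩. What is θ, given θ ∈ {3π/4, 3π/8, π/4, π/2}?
3π/4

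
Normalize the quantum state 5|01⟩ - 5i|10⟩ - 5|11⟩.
1/√3|01⟩ - (1/√3)i|10⟩ - 1/√3|11⟩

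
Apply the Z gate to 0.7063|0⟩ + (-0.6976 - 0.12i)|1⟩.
0.7063|0⟩ + (0.6976 + 0.12i)|1⟩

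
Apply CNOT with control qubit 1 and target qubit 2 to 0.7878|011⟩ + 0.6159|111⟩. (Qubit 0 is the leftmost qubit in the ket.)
0.7878|010⟩ + 0.6159|110⟩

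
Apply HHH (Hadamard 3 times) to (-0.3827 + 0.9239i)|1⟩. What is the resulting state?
(-0.2706 + 0.6533i)|0⟩ + (0.2706 - 0.6533i)|1⟩

H² = I, so H^3 = H: a single Hadamard. With (a, b) = (0, (-0.3827 + 0.9239i)), H gives ((a + b)/√2, (a − b)/√2) = ((-0.2706 + 0.6533i), (0.2706 - 0.6533i)).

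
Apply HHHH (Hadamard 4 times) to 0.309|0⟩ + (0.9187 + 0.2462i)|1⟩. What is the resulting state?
0.309|0⟩ + (0.9187 + 0.2462i)|1⟩

H² = I, so an even number of Hadamards cancels: H^4 = I and the state is unchanged.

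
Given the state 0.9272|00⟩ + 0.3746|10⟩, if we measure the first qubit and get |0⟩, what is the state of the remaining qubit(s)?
|0⟩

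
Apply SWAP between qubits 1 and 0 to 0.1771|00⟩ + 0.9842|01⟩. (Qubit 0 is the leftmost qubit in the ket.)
0.1771|00⟩ + 0.9842|10⟩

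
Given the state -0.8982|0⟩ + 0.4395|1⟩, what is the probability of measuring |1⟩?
0.1932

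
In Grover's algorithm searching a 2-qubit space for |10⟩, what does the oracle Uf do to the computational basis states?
Uf|x⟩ = -|x⟩ if x = 10, else |x⟩ (phase flip on target)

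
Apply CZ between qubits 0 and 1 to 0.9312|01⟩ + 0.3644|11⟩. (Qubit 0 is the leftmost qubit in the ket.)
0.9312|01⟩ - 0.3644|11⟩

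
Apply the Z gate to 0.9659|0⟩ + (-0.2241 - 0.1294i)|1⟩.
0.9659|0⟩ + (0.2241 + 0.1294i)|1⟩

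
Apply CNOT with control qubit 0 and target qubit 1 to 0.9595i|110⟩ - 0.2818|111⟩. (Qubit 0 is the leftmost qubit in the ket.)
0.9595i|100⟩ - 0.2818|101⟩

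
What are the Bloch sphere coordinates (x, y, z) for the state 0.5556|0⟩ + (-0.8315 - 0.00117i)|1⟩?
(-0.924, -0.0013, -0.3827)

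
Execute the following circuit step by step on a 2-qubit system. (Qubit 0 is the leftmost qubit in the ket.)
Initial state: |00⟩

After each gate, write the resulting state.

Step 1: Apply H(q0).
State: 1/√2|00⟩ + 1/√2|10⟩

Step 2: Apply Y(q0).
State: -(1/√2)i|00⟩ + (1/√2)i|10⟩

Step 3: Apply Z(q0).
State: -(1/√2)i|00⟩ - (1/√2)i|10⟩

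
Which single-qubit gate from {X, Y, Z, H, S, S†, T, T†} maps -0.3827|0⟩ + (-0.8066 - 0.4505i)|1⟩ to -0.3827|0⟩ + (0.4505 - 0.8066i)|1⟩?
S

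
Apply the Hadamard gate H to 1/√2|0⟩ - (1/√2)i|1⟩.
(1/2 - (1/2)i)|0⟩ + (1/2 + (1/2)i)|1⟩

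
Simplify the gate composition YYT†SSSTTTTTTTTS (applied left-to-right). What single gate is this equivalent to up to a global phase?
T†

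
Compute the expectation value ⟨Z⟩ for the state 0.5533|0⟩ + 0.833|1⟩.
-0.3877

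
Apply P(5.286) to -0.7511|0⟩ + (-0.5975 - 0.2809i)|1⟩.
-0.7511|0⟩ + (-0.5602 + 0.3494i)|1⟩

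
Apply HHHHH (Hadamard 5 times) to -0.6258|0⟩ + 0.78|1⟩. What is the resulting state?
0.109|0⟩ - 0.9941|1⟩

H² = I, so H^5 = H: a single Hadamard. With (a, b) = (-0.6258, 0.78), H gives ((a + b)/√2, (a − b)/√2) = (0.109, -0.9941).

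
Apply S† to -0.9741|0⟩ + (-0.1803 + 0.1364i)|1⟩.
-0.9741|0⟩ + (0.1364 + 0.1803i)|1⟩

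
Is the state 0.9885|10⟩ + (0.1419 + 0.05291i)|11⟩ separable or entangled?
Separable

Writing the state as a|00⟩ + b|01⟩ + c|10⟩ + d|11⟩, it is a product state iff ad − bc = 0.
Here (a, b, c, d) = (0, 0, 0.9885, (0.1419 + 0.05291i)): ad − bc = (0)(0.1419 + 0.05291i) − (0)(0.9885) = 0, so the state is separable.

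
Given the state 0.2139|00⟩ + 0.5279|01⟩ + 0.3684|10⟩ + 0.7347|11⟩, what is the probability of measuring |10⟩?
0.1357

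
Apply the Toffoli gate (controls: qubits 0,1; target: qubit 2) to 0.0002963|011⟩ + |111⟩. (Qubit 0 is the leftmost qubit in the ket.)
0.0002963|011⟩ + |110⟩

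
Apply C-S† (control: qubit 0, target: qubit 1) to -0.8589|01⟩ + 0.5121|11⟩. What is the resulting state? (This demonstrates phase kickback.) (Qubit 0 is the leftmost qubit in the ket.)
-0.8589|01⟩ - 0.5121i|11⟩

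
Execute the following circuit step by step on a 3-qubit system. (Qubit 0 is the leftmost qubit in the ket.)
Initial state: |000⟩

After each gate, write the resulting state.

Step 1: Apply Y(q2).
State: i|001⟩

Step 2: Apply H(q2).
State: (1/√2)i|000⟩ - (1/√2)i|001⟩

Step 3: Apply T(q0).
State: (1/√2)i|000⟩ - (1/√2)i|001⟩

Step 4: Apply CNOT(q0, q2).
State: (1/√2)i|000⟩ - (1/√2)i|001⟩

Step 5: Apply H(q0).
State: (1/2)i|000⟩ - (1/2)i|001⟩ + (1/2)i|100⟩ - (1/2)i|101⟩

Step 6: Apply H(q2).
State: (1/√2)i|001⟩ + (1/√2)i|101⟩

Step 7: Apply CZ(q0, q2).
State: (1/√2)i|001⟩ - (1/√2)i|101⟩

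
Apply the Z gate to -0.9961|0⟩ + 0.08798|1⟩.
-0.9961|0⟩ - 0.08798|1⟩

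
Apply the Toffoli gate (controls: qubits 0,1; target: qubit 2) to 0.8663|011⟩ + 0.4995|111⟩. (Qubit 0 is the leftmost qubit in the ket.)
0.8663|011⟩ + 0.4995|110⟩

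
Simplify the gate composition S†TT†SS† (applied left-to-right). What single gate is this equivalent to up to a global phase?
S†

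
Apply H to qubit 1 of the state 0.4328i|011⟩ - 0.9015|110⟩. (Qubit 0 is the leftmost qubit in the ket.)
0.306i|001⟩ - 0.306i|011⟩ - 0.6375|100⟩ + 0.6375|110⟩

H on qubit 1 mixes each pair of kets that differ only in qubit 1: amplitudes (a, b) of (|…0…⟩, |…1…⟩) become ((a + b)/√2, (a − b)/√2). Kets absent from the input have amplitude 0.
(|001⟩, |011⟩): (a, b) = (0, 0.4328i) → (0.306i, -0.306i)
(|100⟩, |110⟩): (a, b) = (0, -0.9015) → (-0.6375, 0.6375)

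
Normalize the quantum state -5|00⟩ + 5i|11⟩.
-1/√2|00⟩ + (1/√2)i|11⟩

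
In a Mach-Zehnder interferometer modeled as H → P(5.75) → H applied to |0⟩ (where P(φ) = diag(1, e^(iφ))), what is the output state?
(0.9306 - 0.2541i)|0⟩ + (0.0694 + 0.2541i)|1⟩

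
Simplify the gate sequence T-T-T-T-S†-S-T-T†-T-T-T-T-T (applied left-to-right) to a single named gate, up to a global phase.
T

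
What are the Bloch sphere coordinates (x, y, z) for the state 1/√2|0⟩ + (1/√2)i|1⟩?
(0, 1, 0)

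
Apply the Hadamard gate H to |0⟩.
1/√2|0⟩ + 1/√2|1⟩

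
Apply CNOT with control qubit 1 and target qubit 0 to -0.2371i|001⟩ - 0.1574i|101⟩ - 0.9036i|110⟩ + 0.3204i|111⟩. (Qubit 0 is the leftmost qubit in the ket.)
-0.2371i|001⟩ - 0.9036i|010⟩ + 0.3204i|011⟩ - 0.1574i|101⟩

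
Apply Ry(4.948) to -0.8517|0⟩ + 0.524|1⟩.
0.3444|0⟩ - 0.9388|1⟩

Ry(4.948) = [[cos(θ/2), −sin(θ/2)], [sin(θ/2), cos(θ/2)]]; θ = 4.948, cos(θ/2) ≈ -0.785314, sin(θ/2) ≈ 0.619097.
With a = amp(|0⟩) = -0.8517 and b = amp(|1⟩) = 0.524:
new amp(|0⟩) = (-0.785314)·a + (-0.619097)·b = 0.3444
new amp(|1⟩) = (0.619097)·a + (-0.785314)·b = -0.9388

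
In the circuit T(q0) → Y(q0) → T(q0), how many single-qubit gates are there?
3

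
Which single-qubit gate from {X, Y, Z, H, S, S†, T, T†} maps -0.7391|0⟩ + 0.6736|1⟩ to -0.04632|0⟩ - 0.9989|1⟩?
H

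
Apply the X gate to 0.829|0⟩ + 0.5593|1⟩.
0.5593|0⟩ + 0.829|1⟩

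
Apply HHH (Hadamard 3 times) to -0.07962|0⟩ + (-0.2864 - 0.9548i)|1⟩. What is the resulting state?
(-0.2588 - 0.6751i)|0⟩ + (0.1462 + 0.6751i)|1⟩

H² = I, so H^3 = H: a single Hadamard. With (a, b) = (-0.07962, (-0.2864 - 0.9548i)), H gives ((a + b)/√2, (a − b)/√2) = ((-0.2588 - 0.6751i), (0.1462 + 0.6751i)).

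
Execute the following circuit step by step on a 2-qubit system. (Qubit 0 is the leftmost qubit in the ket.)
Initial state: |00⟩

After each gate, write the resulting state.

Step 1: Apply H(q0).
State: 1/√2|00⟩ + 1/√2|10⟩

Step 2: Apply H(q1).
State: 1/2|00⟩ + 1/2|01⟩ + 1/2|10⟩ + 1/2|11⟩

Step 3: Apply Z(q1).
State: 1/2|00⟩ - 1/2|01⟩ + 1/2|10⟩ - 1/2|11⟩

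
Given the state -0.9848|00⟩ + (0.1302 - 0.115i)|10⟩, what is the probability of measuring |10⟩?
0.03018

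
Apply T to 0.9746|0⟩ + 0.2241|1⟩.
0.9746|0⟩ + (0.1585 + 0.1585i)|1⟩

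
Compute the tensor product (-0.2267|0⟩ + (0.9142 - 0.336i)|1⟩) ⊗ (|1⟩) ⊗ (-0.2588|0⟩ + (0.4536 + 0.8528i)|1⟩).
0.05867|010⟩ + (-0.1028 - 0.1933i)|011⟩ + (-0.2366 + 0.08696i)|110⟩ + (0.7012 + 0.6272i)|111⟩

amp(|b₁b₂…⟩) = product of the factor amplitudes for bits b₁, b₂, …; only kets whose every factor amplitude is nonzero survive.
|010⟩: (-0.2267)(1)(-0.2588) = 0.05867
|011⟩: (-0.2267)(1)(0.4536 + 0.8528i) = (-0.1028 - 0.1933i)
|110⟩: (0.9142 - 0.336i)(1)(-0.2588) = (-0.2366 + 0.08696i)
|111⟩: (0.9142 - 0.336i)(1)(0.4536 + 0.8528i) = (0.7012 + 0.6272i)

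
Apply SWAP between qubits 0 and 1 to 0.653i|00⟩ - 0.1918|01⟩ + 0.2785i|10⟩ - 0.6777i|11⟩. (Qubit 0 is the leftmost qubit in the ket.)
0.653i|00⟩ + 0.2785i|01⟩ - 0.1918|10⟩ - 0.6777i|11⟩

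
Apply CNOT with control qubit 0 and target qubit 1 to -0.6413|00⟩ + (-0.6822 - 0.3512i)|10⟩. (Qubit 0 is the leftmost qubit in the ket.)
-0.6413|00⟩ + (-0.6822 - 0.3512i)|11⟩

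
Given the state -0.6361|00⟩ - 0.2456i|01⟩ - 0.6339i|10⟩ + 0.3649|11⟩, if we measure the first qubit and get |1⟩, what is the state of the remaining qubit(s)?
-0.8667i|0⟩ + 0.4989|1⟩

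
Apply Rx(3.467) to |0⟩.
-0.162|0⟩ - 0.9868i|1⟩

Rx(3.467) = [[cos(θ/2), −i·sin(θ/2)], [−i·sin(θ/2), cos(θ/2)]]; θ = 3.467, cos(θ/2) ≈ -0.161987, sin(θ/2) ≈ 0.986793.
With a = amp(|0⟩) = 1 and b = amp(|1⟩) = 0:
new amp(|0⟩) = (-0.161987)·a + (-0.986793i)·b = -0.162
new amp(|1⟩) = (-0.986793i)·a + (-0.161987)·b = -0.9868i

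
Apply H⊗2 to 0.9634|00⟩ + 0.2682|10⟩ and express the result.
0.6158|00⟩ + 0.6158|01⟩ + 0.3476|10⟩ + 0.3476|11⟩

H⊗2 gives amp(|y⟩) = (1/2) Σ_x (−1)^(x·y) amp(|x⟩), where x·y is the number of positions in which both x and y have a 1.
|00⟩: (0.9634 + 0.2682)/2 = 0.6158
|01⟩: (0.9634 + 0.2682)/2 = 0.6158
|10⟩: (0.9634 - 0.2682)/2 = 0.3476
|11⟩: (0.9634 - 0.2682)/2 = 0.3476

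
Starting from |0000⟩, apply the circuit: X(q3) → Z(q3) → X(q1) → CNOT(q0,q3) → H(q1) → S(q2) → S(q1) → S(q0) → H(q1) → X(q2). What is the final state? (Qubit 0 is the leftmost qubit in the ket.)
(-1/2 + (1/2)i)|0011⟩ + (-1/2 - (1/2)i)|0111⟩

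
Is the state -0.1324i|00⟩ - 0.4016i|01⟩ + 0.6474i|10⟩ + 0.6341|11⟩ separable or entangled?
Entangled

Writing the state as a|00⟩ + b|01⟩ + c|10⟩ + d|11⟩, it is a product state iff ad − bc = 0.
Here (a, b, c, d) = (-0.1324i, -0.4016i, 0.6474i, 0.6341): ad − bc = (-0.1324i)(0.6341) − (-0.4016i)(0.6474i) = (-0.26 - 0.08395i) ≠ 0, so the state is entangled.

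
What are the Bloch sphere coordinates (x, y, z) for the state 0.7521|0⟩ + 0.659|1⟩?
(0.9913, 0, 0.1314)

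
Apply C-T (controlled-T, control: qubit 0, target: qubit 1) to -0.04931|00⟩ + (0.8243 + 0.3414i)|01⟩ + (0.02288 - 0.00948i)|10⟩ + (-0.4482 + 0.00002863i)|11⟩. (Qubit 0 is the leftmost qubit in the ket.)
-0.04931|00⟩ + (0.8243 + 0.3414i)|01⟩ + (0.02288 - 0.00948i)|10⟩ + (-0.3169 - 0.3169i)|11⟩

C-T leaves the control-|0⟩ kets |00⟩, |01⟩ unchanged and applies T to qubit 1 on the control-|1⟩ pair (|10⟩, |11⟩).
T = [[1, 0], [0, (1/√2 + (1/√2)i)]].
With a = amp(|10⟩) = (0.02288 - 0.00948i) and b = amp(|11⟩) = (-0.4482 + 0.00002863i):
new amp(|10⟩) = (1)·a = (0.02288 - 0.00948i)
new amp(|11⟩) = (1/√2 + (1/√2)i)·b = (-0.3169 - 0.3169i)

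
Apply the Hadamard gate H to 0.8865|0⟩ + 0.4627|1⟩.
0.954|0⟩ + 0.2997|1⟩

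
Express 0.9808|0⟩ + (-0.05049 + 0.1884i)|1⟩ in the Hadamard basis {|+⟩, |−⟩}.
(0.6578 + 0.1332i)|+⟩ + (0.7292 - 0.1332i)|−⟩

With |ψ⟩ = α|0⟩ + β|1⟩, the Hadamard-basis coefficients are ⟨+|ψ⟩ = (α + β)/√2 and ⟨−|ψ⟩ = (α − β)/√2.
Here α = 0.9808, β = (-0.05049 + 0.1884i): (α + β)/√2 = (0.6578 + 0.1332i), (α − β)/√2 = (0.7292 - 0.1332i).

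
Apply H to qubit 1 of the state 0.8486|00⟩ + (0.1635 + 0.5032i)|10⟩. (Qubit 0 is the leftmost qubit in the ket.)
0.6001|00⟩ + 0.6001|01⟩ + (0.1156 + 0.3558i)|10⟩ + (0.1156 + 0.3558i)|11⟩

H on qubit 1 mixes each pair of kets that differ only in qubit 1: amplitudes (a, b) of (|…0…⟩, |…1…⟩) become ((a + b)/√2, (a − b)/√2). Kets absent from the input have amplitude 0.
(|00⟩, |01⟩): (a, b) = (0.8486, 0) → (0.6001, 0.6001)
(|10⟩, |11⟩): (a, b) = ((0.1635 + 0.5032i), 0) → ((0.1156 + 0.3558i), (0.1156 + 0.3558i))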